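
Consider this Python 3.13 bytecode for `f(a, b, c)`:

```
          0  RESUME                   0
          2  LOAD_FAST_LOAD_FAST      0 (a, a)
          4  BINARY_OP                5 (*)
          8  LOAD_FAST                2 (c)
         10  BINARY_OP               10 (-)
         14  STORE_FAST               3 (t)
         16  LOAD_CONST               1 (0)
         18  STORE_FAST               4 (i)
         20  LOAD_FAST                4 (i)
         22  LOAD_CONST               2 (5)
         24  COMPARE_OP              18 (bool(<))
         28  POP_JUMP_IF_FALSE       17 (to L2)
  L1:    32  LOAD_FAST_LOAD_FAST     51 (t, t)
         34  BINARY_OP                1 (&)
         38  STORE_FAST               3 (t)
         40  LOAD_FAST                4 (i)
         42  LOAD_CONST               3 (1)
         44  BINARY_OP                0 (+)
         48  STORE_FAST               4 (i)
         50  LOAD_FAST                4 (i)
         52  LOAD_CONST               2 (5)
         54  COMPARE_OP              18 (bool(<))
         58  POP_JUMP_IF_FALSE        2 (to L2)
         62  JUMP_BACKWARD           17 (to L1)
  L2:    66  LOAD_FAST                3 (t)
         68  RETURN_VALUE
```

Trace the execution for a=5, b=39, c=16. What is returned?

LOAD_FAST_LOAD_FAST a,a → push 5,5
BINARY_OP * → 5 * 5 = 25
LOAD_FAST c → push 16
BINARY_OP - → 25 - 16 = 9
STORE_FAST t → t=9
LOAD_CONST → push 0
STORE_FAST i → i=0
LOAD_FAST i → push 0
LOAD_CONST → push 5
COMPARE_OP bool(<) → 0 vs 5 = True
POP_JUMP_IF_FALSE → pop True; no jump
LOAD_FAST_LOAD_FAST t,t → push 9,9
BINARY_OP & → 9 & 9 = 9
STORE_FAST t → t=9
LOAD_FAST i → push 0
LOAD_CONST → push 1
BINARY_OP + → 0 + 1 = 1
STORE_FAST i → i=1
LOAD_FAST i → push 1
LOAD_CONST → push 5
COMPARE_OP bool(<) → 1 vs 5 = True
POP_JUMP_IF_FALSE → pop True; no jump
LOAD_FAST_LOAD_FAST t,t → push 9,9
BINARY_OP & → 9 & 9 = 9
STORE_FAST t → t=9
LOAD_FAST i → push 1
LOAD_CONST → push 1
BINARY_OP + → 1 + 1 = 2
STORE_FAST i → i=2
LOAD_FAST i → push 2
LOAD_CONST → push 5
COMPARE_OP bool(<) → 2 vs 5 = True
POP_JUMP_IF_FALSE → pop True; no jump
LOAD_FAST_LOAD_FAST t,t → push 9,9
BINARY_OP & → 9 & 9 = 9
STORE_FAST t → t=9
LOAD_FAST i → push 2
LOAD_CONST → push 1
BINARY_OP + → 2 + 1 = 3
STORE_FAST i → i=3
LOAD_FAST i → push 3
LOAD_CONST → push 5
COMPARE_OP bool(<) → 3 vs 5 = True
POP_JUMP_IF_FALSE → pop True; no jump
LOAD_FAST_LOAD_FAST t,t → push 9,9
BINARY_OP & → 9 & 9 = 9
STORE_FAST t → t=9
LOAD_FAST i → push 3
LOAD_CONST → push 1
BINARY_OP + → 3 + 1 = 4
STORE_FAST i → i=4
LOAD_FAST i → push 4
LOAD_CONST → push 5
COMPARE_OP bool(<) → 4 vs 5 = True
POP_JUMP_IF_FALSE → pop True; no jump
LOAD_FAST_LOAD_FAST t,t → push 9,9
BINARY_OP & → 9 & 9 = 9
STORE_FAST t → t=9
LOAD_FAST i → push 4
LOAD_CONST → push 1
BINARY_OP + → 4 + 1 = 5
STORE_FAST i → i=5
LOAD_FAST i → push 5
LOAD_CONST → push 5
COMPARE_OP bool(<) → 5 vs 5 = False
POP_JUMP_IF_FALSE → pop False; jump
LOAD_FAST t → push 9
RETURN_VALUE → return 9.

9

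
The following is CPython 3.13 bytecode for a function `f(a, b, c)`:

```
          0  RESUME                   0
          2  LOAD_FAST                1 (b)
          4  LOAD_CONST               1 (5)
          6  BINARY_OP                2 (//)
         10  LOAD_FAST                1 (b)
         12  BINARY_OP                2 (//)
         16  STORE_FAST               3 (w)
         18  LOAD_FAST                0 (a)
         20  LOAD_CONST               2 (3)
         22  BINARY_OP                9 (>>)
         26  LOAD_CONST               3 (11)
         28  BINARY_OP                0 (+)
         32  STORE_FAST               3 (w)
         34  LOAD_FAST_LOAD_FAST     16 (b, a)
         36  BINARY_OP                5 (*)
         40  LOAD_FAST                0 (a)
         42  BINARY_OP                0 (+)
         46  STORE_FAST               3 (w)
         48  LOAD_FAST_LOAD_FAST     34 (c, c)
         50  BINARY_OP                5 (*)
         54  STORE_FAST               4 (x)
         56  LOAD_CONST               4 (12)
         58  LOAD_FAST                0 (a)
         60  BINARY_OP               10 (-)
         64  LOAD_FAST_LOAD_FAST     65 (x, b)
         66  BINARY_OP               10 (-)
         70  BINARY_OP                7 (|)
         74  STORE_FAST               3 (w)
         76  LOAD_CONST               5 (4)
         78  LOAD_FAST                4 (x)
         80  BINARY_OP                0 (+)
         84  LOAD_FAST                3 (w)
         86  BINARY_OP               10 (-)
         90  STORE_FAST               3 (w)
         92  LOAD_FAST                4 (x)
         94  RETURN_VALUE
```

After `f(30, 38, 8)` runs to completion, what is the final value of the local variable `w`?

70

LOAD_FAST b → push 38. Stack: [38]
LOAD_CONST → push 5. Stack: [38, 5]
BINARY_OP // → 38 // 5 = 7. Stack: [7]
LOAD_FAST b → push 38. Stack: [7, 38]
BINARY_OP // → 7 // 38 = 0. Stack: [0]
STORE_FAST w → w=0. Stack: []
LOAD_FAST a → push 30. Stack: [30]
LOAD_CONST → push 3. Stack: [30, 3]
BINARY_OP >> → 30 >> 3 = 3. Stack: [3]
LOAD_CONST → push 11. Stack: [3, 11]
BINARY_OP + → 3 + 11 = 14. Stack: [14]
STORE_FAST w → w=14. Stack: []
LOAD_FAST_LOAD_FAST b,a → push 38,30. Stack: [38, 30]
BINARY_OP * → 38 * 30 = 1140. Stack: [1140]
LOAD_FAST a → push 30. Stack: [1140, 30]
BINARY_OP + → 1140 + 30 = 1170. Stack: [1170]
STORE_FAST w → w=1170. Stack: []
LOAD_FAST_LOAD_FAST c,c → push 8,8. Stack: [8, 8]
BINARY_OP * → 8 * 8 = 64. Stack: [64]
STORE_FAST x → x=64. Stack: []
LOAD_CONST → push 12. Stack: [12]
LOAD_FAST a → push 30. Stack: [12, 30]
BINARY_OP - → 12 - 30 = -18. Stack: [-18]
LOAD_FAST_LOAD_FAST x,b → push 64,38. Stack: [-18, 64, 38]
BINARY_OP - → 64 - 38 = 26. Stack: [-18, 26]
BINARY_OP | → -18 | 26 = -2. Stack: [-2]
STORE_FAST w → w=-2. Stack: []
LOAD_CONST → push 4. Stack: [4]
LOAD_FAST x → push 64. Stack: [4, 64]
BINARY_OP + → 4 + 64 = 68. Stack: [68]
LOAD_FAST w → push -2. Stack: [68, -2]
BINARY_OP - → 68 - -2 = 70. Stack: [70]
STORE_FAST w → w=70. Stack: []
LOAD_FAST x → push 64. Stack: [64]
RETURN_VALUE → return 64.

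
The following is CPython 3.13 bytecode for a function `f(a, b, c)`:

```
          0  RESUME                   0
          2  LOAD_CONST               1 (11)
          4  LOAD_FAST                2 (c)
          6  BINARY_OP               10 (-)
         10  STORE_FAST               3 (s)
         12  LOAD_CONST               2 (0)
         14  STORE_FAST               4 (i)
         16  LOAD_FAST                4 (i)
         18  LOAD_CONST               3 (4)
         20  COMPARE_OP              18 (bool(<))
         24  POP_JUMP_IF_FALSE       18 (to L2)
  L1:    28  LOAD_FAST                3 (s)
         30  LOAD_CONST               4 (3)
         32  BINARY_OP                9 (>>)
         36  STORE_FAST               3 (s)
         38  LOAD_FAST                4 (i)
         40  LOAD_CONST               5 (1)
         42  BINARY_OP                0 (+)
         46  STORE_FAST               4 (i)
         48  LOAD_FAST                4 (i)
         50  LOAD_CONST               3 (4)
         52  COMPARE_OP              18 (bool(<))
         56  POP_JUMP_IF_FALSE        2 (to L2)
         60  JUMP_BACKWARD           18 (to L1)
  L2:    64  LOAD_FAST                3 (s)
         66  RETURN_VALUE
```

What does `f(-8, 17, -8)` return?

LOAD_CONST → push 11. Stack: [11]
LOAD_FAST c → push -8. Stack: [11, -8]
BINARY_OP - → 11 - -8 = 19. Stack: [19]
STORE_FAST s → s=19. Stack: []
LOAD_CONST → push 0. Stack: [0]
STORE_FAST i → i=0. Stack: []
LOAD_FAST i → push 0. Stack: [0]
LOAD_CONST → push 4. Stack: [0, 4]
COMPARE_OP bool(<) → 0 vs 4 = True. Stack: [True]
POP_JUMP_IF_FALSE → pop True; no jump. Stack: []
LOAD_FAST s → push 19. Stack: [19]
LOAD_CONST → push 3. Stack: [19, 3]
BINARY_OP >> → 19 >> 3 = 2. Stack: [2]
STORE_FAST s → s=2. Stack: []
LOAD_FAST i → push 0. Stack: [0]
LOAD_CONST → push 1. Stack: [0, 1]
BINARY_OP + → 0 + 1 = 1. Stack: [1]
STORE_FAST i → i=1. Stack: []
LOAD_FAST i → push 1. Stack: [1]
LOAD_CONST → push 4. Stack: [1, 4]
COMPARE_OP bool(<) → 1 vs 4 = True. Stack: [True]
POP_JUMP_IF_FALSE → pop True; no jump. Stack: []
LOAD_FAST s → push 2. Stack: [2]
LOAD_CONST → push 3. Stack: [2, 3]
BINARY_OP >> → 2 >> 3 = 0. Stack: [0]
STORE_FAST s → s=0. Stack: []
LOAD_FAST i → push 1. Stack: [1]
LOAD_CONST → push 1. Stack: [1, 1]
BINARY_OP + → 1 + 1 = 2. Stack: [2]
STORE_FAST i → i=2. Stack: []
LOAD_FAST i → push 2. Stack: [2]
LOAD_CONST → push 4. Stack: [2, 4]
COMPARE_OP bool(<) → 2 vs 4 = True. Stack: [True]
POP_JUMP_IF_FALSE → pop True; no jump. Stack: []
LOAD_FAST s → push 0. Stack: [0]
LOAD_CONST → push 3. Stack: [0, 3]
BINARY_OP >> → 0 >> 3 = 0. Stack: [0]
STORE_FAST s → s=0. Stack: []
LOAD_FAST i → push 2. Stack: [2]
LOAD_CONST → push 1. Stack: [2, 1]
BINARY_OP + → 2 + 1 = 3. Stack: [3]
STORE_FAST i → i=3. Stack: []
LOAD_FAST i → push 3. Stack: [3]
LOAD_CONST → push 4. Stack: [3, 4]
COMPARE_OP bool(<) → 3 vs 4 = True. Stack: [True]
POP_JUMP_IF_FALSE → pop True; no jump. Stack: []
LOAD_FAST s → push 0. Stack: [0]
LOAD_CONST → push 3. Stack: [0, 3]
BINARY_OP >> → 0 >> 3 = 0. Stack: [0]
STORE_FAST s → s=0. Stack: []
LOAD_FAST i → push 3. Stack: [3]
LOAD_CONST → push 1. Stack: [3, 1]
BINARY_OP + → 3 + 1 = 4. Stack: [4]
STORE_FAST i → i=4. Stack: []
LOAD_FAST i → push 4. Stack: [4]
LOAD_CONST → push 4. Stack: [4, 4]
COMPARE_OP bool(<) → 4 vs 4 = False. Stack: [False]
POP_JUMP_IF_FALSE → pop False; jump. Stack: []
LOAD_FAST s → push 0. Stack: [0]
RETURN_VALUE → return 0.

0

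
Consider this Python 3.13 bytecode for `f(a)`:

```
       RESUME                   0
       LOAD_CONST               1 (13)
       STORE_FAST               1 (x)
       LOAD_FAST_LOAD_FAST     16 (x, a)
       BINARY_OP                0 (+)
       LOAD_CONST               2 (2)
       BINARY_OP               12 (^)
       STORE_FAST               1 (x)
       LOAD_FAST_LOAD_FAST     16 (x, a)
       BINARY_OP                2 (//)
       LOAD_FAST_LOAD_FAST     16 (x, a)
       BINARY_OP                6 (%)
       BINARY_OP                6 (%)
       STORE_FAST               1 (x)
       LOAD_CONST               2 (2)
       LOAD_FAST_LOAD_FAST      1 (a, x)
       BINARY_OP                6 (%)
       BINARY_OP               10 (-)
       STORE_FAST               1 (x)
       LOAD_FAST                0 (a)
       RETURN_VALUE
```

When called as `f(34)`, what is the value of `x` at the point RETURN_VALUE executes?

2

LOAD_CONST → push 13. Stack: [13]
STORE_FAST x → x=13. Stack: []
LOAD_FAST_LOAD_FAST x,a → push 13,34. Stack: [13, 34]
BINARY_OP + → 13 + 34 = 47. Stack: [47]
LOAD_CONST → push 2. Stack: [47, 2]
BINARY_OP ^ → 47 ^ 2 = 45. Stack: [45]
STORE_FAST x → x=45. Stack: []
LOAD_FAST_LOAD_FAST x,a → push 45,34. Stack: [45, 34]
BINARY_OP // → 45 // 34 = 1. Stack: [1]
LOAD_FAST_LOAD_FAST x,a → push 45,34. Stack: [1, 45, 34]
BINARY_OP % → 45 % 34 = 11. Stack: [1, 11]
BINARY_OP % → 1 % 11 = 1. Stack: [1]
STORE_FAST x → x=1. Stack: []
LOAD_CONST → push 2. Stack: [2]
LOAD_FAST_LOAD_FAST a,x → push 34,1. Stack: [2, 34, 1]
BINARY_OP % → 34 % 1 = 0. Stack: [2, 0]
BINARY_OP - → 2 - 0 = 2. Stack: [2]
STORE_FAST x → x=2. Stack: []
LOAD_FAST a → push 34. Stack: [34]
RETURN_VALUE → return 34.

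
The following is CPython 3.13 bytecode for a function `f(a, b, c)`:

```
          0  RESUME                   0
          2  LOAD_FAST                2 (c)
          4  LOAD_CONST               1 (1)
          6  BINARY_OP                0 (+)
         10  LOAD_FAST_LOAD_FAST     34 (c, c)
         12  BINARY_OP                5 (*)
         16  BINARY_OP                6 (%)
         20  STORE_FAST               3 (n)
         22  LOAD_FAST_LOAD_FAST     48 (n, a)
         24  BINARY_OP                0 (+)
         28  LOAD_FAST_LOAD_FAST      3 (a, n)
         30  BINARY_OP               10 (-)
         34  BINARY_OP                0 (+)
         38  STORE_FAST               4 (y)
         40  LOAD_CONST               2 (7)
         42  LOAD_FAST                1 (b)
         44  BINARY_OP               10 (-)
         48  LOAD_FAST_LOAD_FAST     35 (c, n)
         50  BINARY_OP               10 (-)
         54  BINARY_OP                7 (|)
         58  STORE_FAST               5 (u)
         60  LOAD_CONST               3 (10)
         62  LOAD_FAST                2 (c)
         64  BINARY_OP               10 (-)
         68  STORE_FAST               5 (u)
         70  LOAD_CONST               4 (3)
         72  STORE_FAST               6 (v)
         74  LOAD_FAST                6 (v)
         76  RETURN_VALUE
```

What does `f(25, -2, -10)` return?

LOAD_FAST c → push -10. Stack: [-10]
LOAD_CONST → push 1. Stack: [-10, 1]
BINARY_OP + → -10 + 1 = -9. Stack: [-9]
LOAD_FAST_LOAD_FAST c,c → push -10,-10. Stack: [-9, -10, -10]
BINARY_OP * → -10 * -10 = 100. Stack: [-9, 100]
BINARY_OP % → -9 % 100 = 91. Stack: [91]
STORE_FAST n → n=91. Stack: []
LOAD_FAST_LOAD_FAST n,a → push 91,25. Stack: [91, 25]
BINARY_OP + → 91 + 25 = 116. Stack: [116]
LOAD_FAST_LOAD_FAST a,n → push 25,91. Stack: [116, 25, 91]
BINARY_OP - → 25 - 91 = -66. Stack: [116, -66]
BINARY_OP + → 116 + -66 = 50. Stack: [50]
STORE_FAST y → y=50. Stack: []
LOAD_CONST → push 7. Stack: [7]
LOAD_FAST b → push -2. Stack: [7, -2]
BINARY_OP - → 7 - -2 = 9. Stack: [9]
LOAD_FAST_LOAD_FAST c,n → push -10,91. Stack: [9, -10, 91]
BINARY_OP - → -10 - 91 = -101. Stack: [9, -101]
BINARY_OP | → 9 | -101 = -101. Stack: [-101]
STORE_FAST u → u=-101. Stack: []
LOAD_CONST → push 10. Stack: [10]
LOAD_FAST c → push -10. Stack: [10, -10]
BINARY_OP - → 10 - -10 = 20. Stack: [20]
STORE_FAST u → u=20. Stack: []
LOAD_CONST → push 3. Stack: [3]
STORE_FAST v → v=3. Stack: []
LOAD_FAST v → push 3. Stack: [3]
RETURN_VALUE → return 3.

3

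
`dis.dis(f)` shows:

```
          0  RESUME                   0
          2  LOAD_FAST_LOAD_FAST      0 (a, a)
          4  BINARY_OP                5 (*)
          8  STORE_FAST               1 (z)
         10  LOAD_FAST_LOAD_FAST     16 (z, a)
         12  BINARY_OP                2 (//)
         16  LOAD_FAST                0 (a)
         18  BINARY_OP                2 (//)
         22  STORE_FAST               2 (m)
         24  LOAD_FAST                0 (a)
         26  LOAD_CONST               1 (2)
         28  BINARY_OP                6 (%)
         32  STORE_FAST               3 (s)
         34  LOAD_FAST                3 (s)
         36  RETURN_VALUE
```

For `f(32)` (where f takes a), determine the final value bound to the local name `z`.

LOAD_FAST_LOAD_FAST a,a → push 32,32. Stack: [32, 32]
BINARY_OP * → 32 * 32 = 1024. Stack: [1024]
STORE_FAST z → z=1024. Stack: []
LOAD_FAST_LOAD_FAST z,a → push 1024,32. Stack: [1024, 32]
BINARY_OP // → 1024 // 32 = 32. Stack: [32]
LOAD_FAST a → push 32. Stack: [32, 32]
BINARY_OP // → 32 // 32 = 1. Stack: [1]
STORE_FAST m → m=1. Stack: []
LOAD_FAST a → push 32. Stack: [32]
LOAD_CONST → push 2. Stack: [32, 2]
BINARY_OP % → 32 % 2 = 0. Stack: [0]
STORE_FAST s → s=0. Stack: []
LOAD_FAST s → push 0. Stack: [0]
RETURN_VALUE → return 0.

1024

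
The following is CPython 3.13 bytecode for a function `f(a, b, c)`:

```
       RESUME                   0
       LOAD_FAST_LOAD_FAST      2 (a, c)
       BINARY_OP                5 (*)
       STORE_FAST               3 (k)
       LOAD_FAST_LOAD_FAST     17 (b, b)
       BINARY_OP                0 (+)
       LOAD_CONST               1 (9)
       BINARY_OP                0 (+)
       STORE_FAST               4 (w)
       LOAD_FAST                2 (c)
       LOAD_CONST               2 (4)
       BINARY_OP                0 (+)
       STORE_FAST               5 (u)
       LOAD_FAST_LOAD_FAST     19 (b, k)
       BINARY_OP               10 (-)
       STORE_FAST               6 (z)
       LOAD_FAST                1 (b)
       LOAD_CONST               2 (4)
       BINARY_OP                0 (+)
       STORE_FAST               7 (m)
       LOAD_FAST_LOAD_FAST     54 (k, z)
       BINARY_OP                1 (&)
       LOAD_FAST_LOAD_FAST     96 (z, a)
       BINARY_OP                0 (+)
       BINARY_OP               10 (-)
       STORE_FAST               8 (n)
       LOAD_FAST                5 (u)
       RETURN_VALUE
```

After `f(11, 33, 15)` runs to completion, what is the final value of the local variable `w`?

75

LOAD_FAST_LOAD_FAST a,c → push 11,15. Stack: [11, 15]
BINARY_OP * → 11 * 15 = 165. Stack: [165]
STORE_FAST k → k=165. Stack: []
LOAD_FAST_LOAD_FAST b,b → push 33,33. Stack: [33, 33]
BINARY_OP + → 33 + 33 = 66. Stack: [66]
LOAD_CONST → push 9. Stack: [66, 9]
BINARY_OP + → 66 + 9 = 75. Stack: [75]
STORE_FAST w → w=75. Stack: []
LOAD_FAST c → push 15. Stack: [15]
LOAD_CONST → push 4. Stack: [15, 4]
BINARY_OP + → 15 + 4 = 19. Stack: [19]
STORE_FAST u → u=19. Stack: []
LOAD_FAST_LOAD_FAST b,k → push 33,165. Stack: [33, 165]
BINARY_OP - → 33 - 165 = -132. Stack: [-132]
STORE_FAST z → z=-132. Stack: []
LOAD_FAST b → push 33. Stack: [33]
LOAD_CONST → push 4. Stack: [33, 4]
BINARY_OP + → 33 + 4 = 37. Stack: [37]
STORE_FAST m → m=37. Stack: []
LOAD_FAST_LOAD_FAST k,z → push 165,-132. Stack: [165, -132]
BINARY_OP & → 165 & -132 = 36. Stack: [36]
LOAD_FAST_LOAD_FAST z,a → push -132,11. Stack: [36, -132, 11]
BINARY_OP + → -132 + 11 = -121. Stack: [36, -121]
BINARY_OP - → 36 - -121 = 157. Stack: [157]
STORE_FAST n → n=157. Stack: []
LOAD_FAST u → push 19. Stack: [19]
RETURN_VALUE → return 19.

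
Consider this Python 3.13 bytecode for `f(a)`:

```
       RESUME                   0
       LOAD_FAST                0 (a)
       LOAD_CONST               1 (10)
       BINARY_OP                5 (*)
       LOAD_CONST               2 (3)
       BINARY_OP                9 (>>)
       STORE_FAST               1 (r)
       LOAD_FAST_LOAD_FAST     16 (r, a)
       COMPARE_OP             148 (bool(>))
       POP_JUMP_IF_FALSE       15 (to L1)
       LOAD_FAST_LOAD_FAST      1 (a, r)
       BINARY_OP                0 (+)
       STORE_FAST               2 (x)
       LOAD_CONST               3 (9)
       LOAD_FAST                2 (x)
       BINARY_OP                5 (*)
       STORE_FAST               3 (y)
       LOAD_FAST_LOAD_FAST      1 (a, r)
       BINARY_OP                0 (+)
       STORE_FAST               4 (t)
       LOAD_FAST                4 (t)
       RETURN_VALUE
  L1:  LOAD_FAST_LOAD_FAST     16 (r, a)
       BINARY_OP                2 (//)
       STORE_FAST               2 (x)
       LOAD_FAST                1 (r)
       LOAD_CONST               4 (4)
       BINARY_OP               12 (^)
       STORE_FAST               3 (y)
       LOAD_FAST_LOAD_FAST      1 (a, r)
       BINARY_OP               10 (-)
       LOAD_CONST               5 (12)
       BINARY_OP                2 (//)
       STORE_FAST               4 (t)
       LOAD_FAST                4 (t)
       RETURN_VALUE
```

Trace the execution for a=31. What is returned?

LOAD_FAST a → push 31. Stack: [31]
LOAD_CONST → push 10. Stack: [31, 10]
BINARY_OP * → 31 * 10 = 310. Stack: [310]
LOAD_CONST → push 3. Stack: [310, 3]
BINARY_OP >> → 310 >> 3 = 38. Stack: [38]
STORE_FAST r → r=38. Stack: []
LOAD_FAST_LOAD_FAST r,a → push 38,31. Stack: [38, 31]
COMPARE_OP bool(>) → 38 vs 31 = True. Stack: [True]
POP_JUMP_IF_FALSE → pop True; no jump. Stack: []
LOAD_FAST_LOAD_FAST a,r → push 31,38. Stack: [31, 38]
BINARY_OP + → 31 + 38 = 69. Stack: [69]
STORE_FAST x → x=69. Stack: []
LOAD_CONST → push 9. Stack: [9]
LOAD_FAST x → push 69. Stack: [9, 69]
BINARY_OP * → 9 * 69 = 621. Stack: [621]
STORE_FAST y → y=621. Stack: []
LOAD_FAST_LOAD_FAST a,r → push 31,38. Stack: [31, 38]
BINARY_OP + → 31 + 38 = 69. Stack: [69]
STORE_FAST t → t=69. Stack: []
LOAD_FAST t → push 69. Stack: [69]
RETURN_VALUE → return 69.

69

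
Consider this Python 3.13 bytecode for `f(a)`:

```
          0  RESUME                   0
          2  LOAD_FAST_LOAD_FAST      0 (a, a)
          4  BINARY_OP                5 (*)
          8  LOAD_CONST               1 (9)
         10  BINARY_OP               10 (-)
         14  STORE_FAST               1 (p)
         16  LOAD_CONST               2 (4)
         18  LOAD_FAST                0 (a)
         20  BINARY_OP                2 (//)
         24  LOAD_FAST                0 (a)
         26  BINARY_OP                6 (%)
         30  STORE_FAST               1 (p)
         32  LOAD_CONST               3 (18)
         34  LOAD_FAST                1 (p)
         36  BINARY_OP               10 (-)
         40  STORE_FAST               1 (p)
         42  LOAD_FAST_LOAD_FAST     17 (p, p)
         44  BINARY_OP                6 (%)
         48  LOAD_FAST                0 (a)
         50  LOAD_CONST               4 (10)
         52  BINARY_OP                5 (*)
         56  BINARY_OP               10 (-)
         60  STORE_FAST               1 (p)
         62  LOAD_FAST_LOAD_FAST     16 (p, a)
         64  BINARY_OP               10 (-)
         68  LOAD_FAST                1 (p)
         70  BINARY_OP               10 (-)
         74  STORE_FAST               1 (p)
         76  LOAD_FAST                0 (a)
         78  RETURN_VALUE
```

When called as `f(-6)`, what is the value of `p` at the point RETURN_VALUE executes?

LOAD_FAST_LOAD_FAST a,a → push -6,-6. Stack: [-6, -6]
BINARY_OP * → -6 * -6 = 36. Stack: [36]
LOAD_CONST → push 9. Stack: [36, 9]
BINARY_OP - → 36 - 9 = 27. Stack: [27]
STORE_FAST p → p=27. Stack: []
LOAD_CONST → push 4. Stack: [4]
LOAD_FAST a → push -6. Stack: [4, -6]
BINARY_OP // → 4 // -6 = -1. Stack: [-1]
LOAD_FAST a → push -6. Stack: [-1, -6]
BINARY_OP % → -1 % -6 = -1. Stack: [-1]
STORE_FAST p → p=-1. Stack: []
LOAD_CONST → push 18. Stack: [18]
LOAD_FAST p → push -1. Stack: [18, -1]
BINARY_OP - → 18 - -1 = 19. Stack: [19]
STORE_FAST p → p=19. Stack: []
LOAD_FAST_LOAD_FAST p,p → push 19,19. Stack: [19, 19]
BINARY_OP % → 19 % 19 = 0. Stack: [0]
LOAD_FAST a → push -6. Stack: [0, -6]
LOAD_CONST → push 10. Stack: [0, -6, 10]
BINARY_OP * → -6 * 10 = -60. Stack: [0, -60]
BINARY_OP - → 0 - -60 = 60. Stack: [60]
STORE_FAST p → p=60. Stack: []
LOAD_FAST_LOAD_FAST p,a → push 60,-6. Stack: [60, -6]
BINARY_OP - → 60 - -6 = 66. Stack: [66]
LOAD_FAST p → push 60. Stack: [66, 60]
BINARY_OP - → 66 - 60 = 6. Stack: [6]
STORE_FAST p → p=6. Stack: []
LOAD_FAST a → push -6. Stack: [-6]
RETURN_VALUE → return -6.

6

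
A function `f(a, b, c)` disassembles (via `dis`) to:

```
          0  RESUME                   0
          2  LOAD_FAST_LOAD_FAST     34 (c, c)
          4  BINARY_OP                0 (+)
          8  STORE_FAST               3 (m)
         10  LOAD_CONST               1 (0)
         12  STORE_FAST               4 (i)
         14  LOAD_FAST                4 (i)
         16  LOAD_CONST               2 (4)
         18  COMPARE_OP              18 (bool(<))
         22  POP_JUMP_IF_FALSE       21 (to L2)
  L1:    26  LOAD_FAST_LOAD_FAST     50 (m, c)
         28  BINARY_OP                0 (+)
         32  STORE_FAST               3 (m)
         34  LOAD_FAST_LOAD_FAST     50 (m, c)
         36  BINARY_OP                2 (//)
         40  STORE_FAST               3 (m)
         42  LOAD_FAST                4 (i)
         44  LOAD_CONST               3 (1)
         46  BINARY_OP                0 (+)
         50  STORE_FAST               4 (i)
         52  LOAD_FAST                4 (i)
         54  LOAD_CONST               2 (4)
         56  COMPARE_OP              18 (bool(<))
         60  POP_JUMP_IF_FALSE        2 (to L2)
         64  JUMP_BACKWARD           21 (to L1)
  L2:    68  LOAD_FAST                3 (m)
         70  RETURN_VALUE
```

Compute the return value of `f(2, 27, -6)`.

0

LOAD_FAST_LOAD_FAST c,c → push -6,-6
BINARY_OP + → -6 + -6 = -12
STORE_FAST m → m=-12
LOAD_CONST → push 0
STORE_FAST i → i=0
LOAD_FAST i → push 0
LOAD_CONST → push 4
COMPARE_OP bool(<) → 0 vs 4 = True
POP_JUMP_IF_FALSE → pop True; no jump
LOAD_FAST_LOAD_FAST m,c → push -12,-6
BINARY_OP + → -12 + -6 = -18
STORE_FAST m → m=-18
LOAD_FAST_LOAD_FAST m,c → push -18,-6
BINARY_OP // → -18 // -6 = 3
STORE_FAST m → m=3
LOAD_FAST i → push 0
LOAD_CONST → push 1
BINARY_OP + → 0 + 1 = 1
STORE_FAST i → i=1
LOAD_FAST i → push 1
LOAD_CONST → push 4
COMPARE_OP bool(<) → 1 vs 4 = True
POP_JUMP_IF_FALSE → pop True; no jump
LOAD_FAST_LOAD_FAST m,c → push 3,-6
BINARY_OP + → 3 + -6 = -3
STORE_FAST m → m=-3
LOAD_FAST_LOAD_FAST m,c → push -3,-6
BINARY_OP // → -3 // -6 = 0
STORE_FAST m → m=0
LOAD_FAST i → push 1
LOAD_CONST → push 1
BINARY_OP + → 1 + 1 = 2
STORE_FAST i → i=2
LOAD_FAST i → push 2
LOAD_CONST → push 4
COMPARE_OP bool(<) → 2 vs 4 = True
POP_JUMP_IF_FALSE → pop True; no jump
LOAD_FAST_LOAD_FAST m,c → push 0,-6
BINARY_OP + → 0 + -6 = -6
STORE_FAST m → m=-6
LOAD_FAST_LOAD_FAST m,c → push -6,-6
BINARY_OP // → -6 // -6 = 1
STORE_FAST m → m=1
LOAD_FAST i → push 2
LOAD_CONST → push 1
BINARY_OP + → 2 + 1 = 3
STORE_FAST i → i=3
LOAD_FAST i → push 3
LOAD_CONST → push 4
COMPARE_OP bool(<) → 3 vs 4 = True
POP_JUMP_IF_FALSE → pop True; no jump
LOAD_FAST_LOAD_FAST m,c → push 1,-6
BINARY_OP + → 1 + -6 = -5
STORE_FAST m → m=-5
LOAD_FAST_LOAD_FAST m,c → push -5,-6
BINARY_OP // → -5 // -6 = 0
STORE_FAST m → m=0
LOAD_FAST i → push 3
LOAD_CONST → push 1
BINARY_OP + → 3 + 1 = 4
STORE_FAST i → i=4
LOAD_FAST i → push 4
LOAD_CONST → push 4
COMPARE_OP bool(<) → 4 vs 4 = False
POP_JUMP_IF_FALSE → pop False; jump
LOAD_FAST m → push 0
RETURN_VALUE → return 0.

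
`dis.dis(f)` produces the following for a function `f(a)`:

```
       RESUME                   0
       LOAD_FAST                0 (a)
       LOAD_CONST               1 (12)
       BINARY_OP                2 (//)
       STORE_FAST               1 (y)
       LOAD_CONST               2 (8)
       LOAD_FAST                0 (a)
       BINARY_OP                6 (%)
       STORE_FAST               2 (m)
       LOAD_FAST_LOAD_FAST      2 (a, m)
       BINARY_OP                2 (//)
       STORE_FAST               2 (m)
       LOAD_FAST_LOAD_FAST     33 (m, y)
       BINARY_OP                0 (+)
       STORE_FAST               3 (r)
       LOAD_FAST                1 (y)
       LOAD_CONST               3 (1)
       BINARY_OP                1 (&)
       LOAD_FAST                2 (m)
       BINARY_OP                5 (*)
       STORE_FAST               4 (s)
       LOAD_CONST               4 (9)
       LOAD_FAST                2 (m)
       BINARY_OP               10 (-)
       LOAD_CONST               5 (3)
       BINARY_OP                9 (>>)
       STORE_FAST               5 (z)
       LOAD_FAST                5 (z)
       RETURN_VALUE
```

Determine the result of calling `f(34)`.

0

LOAD_FAST a → push 34. Stack: [34]
LOAD_CONST → push 12. Stack: [34, 12]
BINARY_OP // → 34 // 12 = 2. Stack: [2]
STORE_FAST y → y=2. Stack: []
LOAD_CONST → push 8. Stack: [8]
LOAD_FAST a → push 34. Stack: [8, 34]
BINARY_OP % → 8 % 34 = 8. Stack: [8]
STORE_FAST m → m=8. Stack: []
LOAD_FAST_LOAD_FAST a,m → push 34,8. Stack: [34, 8]
BINARY_OP // → 34 // 8 = 4. Stack: [4]
STORE_FAST m → m=4. Stack: []
LOAD_FAST_LOAD_FAST m,y → push 4,2. Stack: [4, 2]
BINARY_OP + → 4 + 2 = 6. Stack: [6]
STORE_FAST r → r=6. Stack: []
LOAD_FAST y → push 2. Stack: [2]
LOAD_CONST → push 1. Stack: [2, 1]
BINARY_OP & → 2 & 1 = 0. Stack: [0]
LOAD_FAST m → push 4. Stack: [0, 4]
BINARY_OP * → 0 * 4 = 0. Stack: [0]
STORE_FAST s → s=0. Stack: []
LOAD_CONST → push 9. Stack: [9]
LOAD_FAST m → push 4. Stack: [9, 4]
BINARY_OP - → 9 - 4 = 5. Stack: [5]
LOAD_CONST → push 3. Stack: [5, 3]
BINARY_OP >> → 5 >> 3 = 0. Stack: [0]
STORE_FAST z → z=0. Stack: []
LOAD_FAST z → push 0. Stack: [0]
RETURN_VALUE → return 0.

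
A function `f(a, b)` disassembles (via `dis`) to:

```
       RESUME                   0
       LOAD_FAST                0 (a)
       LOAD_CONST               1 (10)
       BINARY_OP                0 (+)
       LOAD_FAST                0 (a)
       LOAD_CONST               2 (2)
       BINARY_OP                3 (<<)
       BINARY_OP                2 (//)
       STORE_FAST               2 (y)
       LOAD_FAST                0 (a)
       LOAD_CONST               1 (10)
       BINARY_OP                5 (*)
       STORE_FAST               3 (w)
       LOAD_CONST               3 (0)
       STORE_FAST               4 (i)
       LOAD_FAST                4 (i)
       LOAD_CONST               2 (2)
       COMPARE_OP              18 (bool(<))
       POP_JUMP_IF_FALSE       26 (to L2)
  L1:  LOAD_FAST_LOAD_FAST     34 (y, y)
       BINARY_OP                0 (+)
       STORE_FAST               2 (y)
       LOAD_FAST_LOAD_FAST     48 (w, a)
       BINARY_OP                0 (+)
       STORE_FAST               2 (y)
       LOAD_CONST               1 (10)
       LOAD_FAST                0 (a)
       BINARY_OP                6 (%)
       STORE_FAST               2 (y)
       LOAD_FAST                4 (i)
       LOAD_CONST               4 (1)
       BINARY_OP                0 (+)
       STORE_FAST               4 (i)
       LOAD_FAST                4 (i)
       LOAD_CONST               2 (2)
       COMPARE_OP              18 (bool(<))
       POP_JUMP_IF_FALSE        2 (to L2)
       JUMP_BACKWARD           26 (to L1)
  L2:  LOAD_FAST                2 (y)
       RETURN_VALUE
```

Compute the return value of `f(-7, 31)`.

-4

LOAD_FAST a → push -7. Stack: [-7]
LOAD_CONST → push 10. Stack: [-7, 10]
BINARY_OP + → -7 + 10 = 3. Stack: [3]
LOAD_FAST a → push -7. Stack: [3, -7]
LOAD_CONST → push 2. Stack: [3, -7, 2]
BINARY_OP << → -7 << 2 = -28. Stack: [3, -28]
BINARY_OP // → 3 // -28 = -1. Stack: [-1]
STORE_FAST y → y=-1. Stack: []
LOAD_FAST a → push -7. Stack: [-7]
LOAD_CONST → push 10. Stack: [-7, 10]
BINARY_OP * → -7 * 10 = -70. Stack: [-70]
STORE_FAST w → w=-70. Stack: []
LOAD_CONST → push 0. Stack: [0]
STORE_FAST i → i=0. Stack: []
LOAD_FAST i → push 0. Stack: [0]
LOAD_CONST → push 2. Stack: [0, 2]
COMPARE_OP bool(<) → 0 vs 2 = True. Stack: [True]
POP_JUMP_IF_FALSE → pop True; no jump. Stack: []
LOAD_FAST_LOAD_FAST y,y → push -1,-1. Stack: [-1, -1]
BINARY_OP + → -1 + -1 = -2. Stack: [-2]
STORE_FAST y → y=-2. Stack: []
LOAD_FAST_LOAD_FAST w,a → push -70,-7. Stack: [-70, -7]
BINARY_OP + → -70 + -7 = -77. Stack: [-77]
STORE_FAST y → y=-77. Stack: []
LOAD_CONST → push 10. Stack: [10]
LOAD_FAST a → push -7. Stack: [10, -7]
BINARY_OP % → 10 % -7 = -4. Stack: [-4]
STORE_FAST y → y=-4. Stack: []
LOAD_FAST i → push 0. Stack: [0]
LOAD_CONST → push 1. Stack: [0, 1]
BINARY_OP + → 0 + 1 = 1. Stack: [1]
STORE_FAST i → i=1. Stack: []
LOAD_FAST i → push 1. Stack: [1]
LOAD_CONST → push 2. Stack: [1, 2]
COMPARE_OP bool(<) → 1 vs 2 = True. Stack: [True]
POP_JUMP_IF_FALSE → pop True; no jump. Stack: []
LOAD_FAST_LOAD_FAST y,y → push -4,-4. Stack: [-4, -4]
BINARY_OP + → -4 + -4 = -8. Stack: [-8]
STORE_FAST y → y=-8. Stack: []
LOAD_FAST_LOAD_FAST w,a → push -70,-7. Stack: [-70, -7]
BINARY_OP + → -70 + -7 = -77. Stack: [-77]
STORE_FAST y → y=-77. Stack: []
LOAD_CONST → push 10. Stack: [10]
LOAD_FAST a → push -7. Stack: [10, -7]
BINARY_OP % → 10 % -7 = -4. Stack: [-4]
STORE_FAST y → y=-4. Stack: []
LOAD_FAST i → push 1. Stack: [1]
LOAD_CONST → push 1. Stack: [1, 1]
BINARY_OP + → 1 + 1 = 2. Stack: [2]
STORE_FAST i → i=2. Stack: []
LOAD_FAST i → push 2. Stack: [2]
LOAD_CONST → push 2. Stack: [2, 2]
COMPARE_OP bool(<) → 2 vs 2 = False. Stack: [False]
POP_JUMP_IF_FALSE → pop False; jump. Stack: []
LOAD_FAST y → push -4. Stack: [-4]
RETURN_VALUE → return -4.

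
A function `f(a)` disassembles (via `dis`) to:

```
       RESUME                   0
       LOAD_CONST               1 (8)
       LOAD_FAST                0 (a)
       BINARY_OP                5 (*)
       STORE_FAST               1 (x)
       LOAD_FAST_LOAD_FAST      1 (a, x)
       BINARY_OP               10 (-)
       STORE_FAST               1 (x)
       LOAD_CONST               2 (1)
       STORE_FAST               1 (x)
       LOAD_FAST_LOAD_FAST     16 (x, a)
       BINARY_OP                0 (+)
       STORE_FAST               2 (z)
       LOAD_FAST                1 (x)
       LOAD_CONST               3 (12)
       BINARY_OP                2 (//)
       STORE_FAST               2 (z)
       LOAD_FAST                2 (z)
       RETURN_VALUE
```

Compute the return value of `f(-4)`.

LOAD_CONST → push 8. Stack: [8]
LOAD_FAST a → push -4. Stack: [8, -4]
BINARY_OP * → 8 * -4 = -32. Stack: [-32]
STORE_FAST x → x=-32. Stack: []
LOAD_FAST_LOAD_FAST a,x → push -4,-32. Stack: [-4, -32]
BINARY_OP - → -4 - -32 = 28. Stack: [28]
STORE_FAST x → x=28. Stack: []
LOAD_CONST → push 1. Stack: [1]
STORE_FAST x → x=1. Stack: []
LOAD_FAST_LOAD_FAST x,a → push 1,-4. Stack: [1, -4]
BINARY_OP + → 1 + -4 = -3. Stack: [-3]
STORE_FAST z → z=-3. Stack: []
LOAD_FAST x → push 1. Stack: [1]
LOAD_CONST → push 12. Stack: [1, 12]
BINARY_OP // → 1 // 12 = 0. Stack: [0]
STORE_FAST z → z=0. Stack: []
LOAD_FAST z → push 0. Stack: [0]
RETURN_VALUE → return 0.

0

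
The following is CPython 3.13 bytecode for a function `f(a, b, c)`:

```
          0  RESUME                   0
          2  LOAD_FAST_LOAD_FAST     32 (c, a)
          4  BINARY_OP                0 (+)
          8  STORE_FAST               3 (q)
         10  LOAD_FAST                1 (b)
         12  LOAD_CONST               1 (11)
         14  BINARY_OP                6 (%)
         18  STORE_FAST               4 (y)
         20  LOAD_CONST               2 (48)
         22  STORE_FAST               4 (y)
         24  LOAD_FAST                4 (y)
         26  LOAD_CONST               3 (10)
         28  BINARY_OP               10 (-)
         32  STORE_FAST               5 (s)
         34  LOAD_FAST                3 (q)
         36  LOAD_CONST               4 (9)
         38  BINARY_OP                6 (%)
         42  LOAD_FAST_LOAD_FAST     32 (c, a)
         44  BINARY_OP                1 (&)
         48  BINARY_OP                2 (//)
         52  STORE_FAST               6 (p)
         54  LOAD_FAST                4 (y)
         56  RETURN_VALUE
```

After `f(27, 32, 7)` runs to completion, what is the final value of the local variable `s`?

LOAD_FAST_LOAD_FAST c,a → push 7,27. Stack: [7, 27]
BINARY_OP + → 7 + 27 = 34. Stack: [34]
STORE_FAST q → q=34. Stack: []
LOAD_FAST b → push 32. Stack: [32]
LOAD_CONST → push 11. Stack: [32, 11]
BINARY_OP % → 32 % 11 = 10. Stack: [10]
STORE_FAST y → y=10. Stack: []
LOAD_CONST → push 48. Stack: [48]
STORE_FAST y → y=48. Stack: []
LOAD_FAST y → push 48. Stack: [48]
LOAD_CONST → push 10. Stack: [48, 10]
BINARY_OP - → 48 - 10 = 38. Stack: [38]
STORE_FAST s → s=38. Stack: []
LOAD_FAST q → push 34. Stack: [34]
LOAD_CONST → push 9. Stack: [34, 9]
BINARY_OP % → 34 % 9 = 7. Stack: [7]
LOAD_FAST_LOAD_FAST c,a → push 7,27. Stack: [7, 7, 27]
BINARY_OP & → 7 & 27 = 3. Stack: [7, 3]
BINARY_OP // → 7 // 3 = 2. Stack: [2]
STORE_FAST p → p=2. Stack: []
LOAD_FAST y → push 48. Stack: [48]
RETURN_VALUE → return 48.

38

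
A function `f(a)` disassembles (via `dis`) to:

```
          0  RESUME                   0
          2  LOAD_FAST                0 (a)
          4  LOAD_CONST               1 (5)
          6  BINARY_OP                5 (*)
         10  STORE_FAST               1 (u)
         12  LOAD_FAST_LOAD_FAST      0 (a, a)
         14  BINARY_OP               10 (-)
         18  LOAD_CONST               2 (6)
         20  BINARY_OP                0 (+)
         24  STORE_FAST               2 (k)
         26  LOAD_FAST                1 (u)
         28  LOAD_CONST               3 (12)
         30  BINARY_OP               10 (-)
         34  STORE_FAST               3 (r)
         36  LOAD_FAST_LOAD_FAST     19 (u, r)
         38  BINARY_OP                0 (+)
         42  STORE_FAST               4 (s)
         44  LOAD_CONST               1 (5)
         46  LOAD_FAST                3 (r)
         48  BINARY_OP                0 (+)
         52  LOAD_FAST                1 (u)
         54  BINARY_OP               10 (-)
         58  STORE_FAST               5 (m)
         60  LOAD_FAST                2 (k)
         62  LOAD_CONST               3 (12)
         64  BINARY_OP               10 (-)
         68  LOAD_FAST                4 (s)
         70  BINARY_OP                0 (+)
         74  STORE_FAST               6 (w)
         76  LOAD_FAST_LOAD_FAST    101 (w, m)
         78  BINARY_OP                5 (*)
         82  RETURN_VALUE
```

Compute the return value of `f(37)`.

LOAD_FAST a → push 37. Stack: [37]
LOAD_CONST → push 5. Stack: [37, 5]
BINARY_OP * → 37 * 5 = 185. Stack: [185]
STORE_FAST u → u=185. Stack: []
LOAD_FAST_LOAD_FAST a,a → push 37,37. Stack: [37, 37]
BINARY_OP - → 37 - 37 = 0. Stack: [0]
LOAD_CONST → push 6. Stack: [0, 6]
BINARY_OP + → 0 + 6 = 6. Stack: [6]
STORE_FAST k → k=6. Stack: []
LOAD_FAST u → push 185. Stack: [185]
LOAD_CONST → push 12. Stack: [185, 12]
BINARY_OP - → 185 - 12 = 173. Stack: [173]
STORE_FAST r → r=173. Stack: []
LOAD_FAST_LOAD_FAST u,r → push 185,173. Stack: [185, 173]
BINARY_OP + → 185 + 173 = 358. Stack: [358]
STORE_FAST s → s=358. Stack: []
LOAD_CONST → push 5. Stack: [5]
LOAD_FAST r → push 173. Stack: [5, 173]
BINARY_OP + → 5 + 173 = 178. Stack: [178]
LOAD_FAST u → push 185. Stack: [178, 185]
BINARY_OP - → 178 - 185 = -7. Stack: [-7]
STORE_FAST m → m=-7. Stack: []
LOAD_FAST k → push 6. Stack: [6]
LOAD_CONST → push 12. Stack: [6, 12]
BINARY_OP - → 6 - 12 = -6. Stack: [-6]
LOAD_FAST s → push 358. Stack: [-6, 358]
BINARY_OP + → -6 + 358 = 352. Stack: [352]
STORE_FAST w → w=352. Stack: []
LOAD_FAST_LOAD_FAST w,m → push 352,-7. Stack: [352, -7]
BINARY_OP * → 352 * -7 = -2464. Stack: [-2464]
RETURN_VALUE → return -2464.

-2464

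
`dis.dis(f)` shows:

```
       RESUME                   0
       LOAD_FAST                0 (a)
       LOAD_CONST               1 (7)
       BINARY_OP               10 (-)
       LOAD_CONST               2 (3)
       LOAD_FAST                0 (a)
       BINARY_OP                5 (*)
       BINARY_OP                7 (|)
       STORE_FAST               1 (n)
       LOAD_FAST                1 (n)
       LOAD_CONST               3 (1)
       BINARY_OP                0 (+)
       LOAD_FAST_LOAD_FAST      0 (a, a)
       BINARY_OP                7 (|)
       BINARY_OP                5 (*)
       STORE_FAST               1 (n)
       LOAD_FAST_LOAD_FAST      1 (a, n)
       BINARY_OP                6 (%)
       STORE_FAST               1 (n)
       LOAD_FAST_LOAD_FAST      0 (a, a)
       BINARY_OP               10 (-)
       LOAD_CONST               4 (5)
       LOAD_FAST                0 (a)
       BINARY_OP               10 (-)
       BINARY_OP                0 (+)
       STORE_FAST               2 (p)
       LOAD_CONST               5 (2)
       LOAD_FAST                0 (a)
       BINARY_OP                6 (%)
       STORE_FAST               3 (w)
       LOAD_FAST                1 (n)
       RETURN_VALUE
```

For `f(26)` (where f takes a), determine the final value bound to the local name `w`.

LOAD_FAST a → push 26. Stack: [26]
LOAD_CONST → push 7. Stack: [26, 7]
BINARY_OP - → 26 - 7 = 19. Stack: [19]
LOAD_CONST → push 3. Stack: [19, 3]
LOAD_FAST a → push 26. Stack: [19, 3, 26]
BINARY_OP * → 3 * 26 = 78. Stack: [19, 78]
BINARY_OP | → 19 | 78 = 95. Stack: [95]
STORE_FAST n → n=95. Stack: []
LOAD_FAST n → push 95. Stack: [95]
LOAD_CONST → push 1. Stack: [95, 1]
BINARY_OP + → 95 + 1 = 96. Stack: [96]
LOAD_FAST_LOAD_FAST a,a → push 26,26. Stack: [96, 26, 26]
BINARY_OP | → 26 | 26 = 26. Stack: [96, 26]
BINARY_OP * → 96 * 26 = 2496. Stack: [2496]
STORE_FAST n → n=2496. Stack: []
LOAD_FAST_LOAD_FAST a,n → push 26,2496. Stack: [26, 2496]
BINARY_OP % → 26 % 2496 = 26. Stack: [26]
STORE_FAST n → n=26. Stack: []
LOAD_FAST_LOAD_FAST a,a → push 26,26. Stack: [26, 26]
BINARY_OP - → 26 - 26 = 0. Stack: [0]
LOAD_CONST → push 5. Stack: [0, 5]
LOAD_FAST a → push 26. Stack: [0, 5, 26]
BINARY_OP - → 5 - 26 = -21. Stack: [0, -21]
BINARY_OP + → 0 + -21 = -21. Stack: [-21]
STORE_FAST p → p=-21. Stack: []
LOAD_CONST → push 2. Stack: [2]
LOAD_FAST a → push 26. Stack: [2, 26]
BINARY_OP % → 2 % 26 = 2. Stack: [2]
STORE_FAST w → w=2. Stack: []
LOAD_FAST n → push 26. Stack: [26]
RETURN_VALUE → return 26.

2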